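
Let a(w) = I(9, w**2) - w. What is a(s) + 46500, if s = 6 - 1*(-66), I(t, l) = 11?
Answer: 46439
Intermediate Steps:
s = 72 (s = 6 + 66 = 72)
a(w) = 11 - w
a(s) + 46500 = (11 - 1*72) + 46500 = (11 - 72) + 46500 = -61 + 46500 = 46439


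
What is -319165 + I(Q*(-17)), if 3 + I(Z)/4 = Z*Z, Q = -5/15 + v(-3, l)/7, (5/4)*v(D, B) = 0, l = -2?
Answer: -2871437/9 ≈ -3.1905e+5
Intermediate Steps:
v(D, B) = 0 (v(D, B) = (⅘)*0 = 0)
Q = -⅓ (Q = -5/15 + 0/7 = -5*1/15 + 0*(⅐) = -⅓ + 0 = -⅓ ≈ -0.33333)
I(Z) = -12 + 4*Z² (I(Z) = -12 + 4*(Z*Z) = -12 + 4*Z²)
-319165 + I(Q*(-17)) = -319165 + (-12 + 4*(-⅓*(-17))²) = -319165 + (-12 + 4*(17/3)²) = -319165 + (-12 + 4*(289/9)) = -319165 + (-12 + 1156/9) = -319165 + 1048/9 = -2871437/9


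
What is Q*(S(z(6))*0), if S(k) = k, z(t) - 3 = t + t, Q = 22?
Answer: 0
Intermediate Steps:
z(t) = 3 + 2*t (z(t) = 3 + (t + t) = 3 + 2*t)
Q*(S(z(6))*0) = 22*((3 + 2*6)*0) = 22*((3 + 12)*0) = 22*(15*0) = 22*0 = 0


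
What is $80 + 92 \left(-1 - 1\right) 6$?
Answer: $-1024$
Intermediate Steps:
$80 + 92 \left(-1 - 1\right) 6 = 80 + 92 \left(\left(-2\right) 6\right) = 80 + 92 \left(-12\right) = 80 - 1104 = -1024$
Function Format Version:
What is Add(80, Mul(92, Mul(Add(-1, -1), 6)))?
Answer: -1024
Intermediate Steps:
Add(80, Mul(92, Mul(Add(-1, -1), 6))) = Add(80, Mul(92, Mul(-2, 6))) = Add(80, Mul(92, -12)) = Add(80, -1104) = -1024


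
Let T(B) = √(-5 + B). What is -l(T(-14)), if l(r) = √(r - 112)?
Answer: -√(-112 + I*√19) ≈ -0.2059 - 10.585*I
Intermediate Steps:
l(r) = √(-112 + r)
-l(T(-14)) = -√(-112 + √(-5 - 14)) = -√(-112 + √(-19)) = -√(-112 + I*√19)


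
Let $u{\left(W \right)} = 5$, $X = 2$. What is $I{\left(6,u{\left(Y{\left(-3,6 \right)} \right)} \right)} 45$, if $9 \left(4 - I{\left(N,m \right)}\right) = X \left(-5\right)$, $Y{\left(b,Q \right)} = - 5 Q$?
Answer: $230$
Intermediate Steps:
$I{\left(N,m \right)} = \frac{46}{9}$ ($I{\left(N,m \right)} = 4 - \frac{2 \left(-5\right)}{9} = 4 - - \frac{10}{9} = 4 + \frac{10}{9} = \frac{46}{9}$)
$I{\left(6,u{\left(Y{\left(-3,6 \right)} \right)} \right)} 45 = \frac{46}{9} \cdot 45 = 230$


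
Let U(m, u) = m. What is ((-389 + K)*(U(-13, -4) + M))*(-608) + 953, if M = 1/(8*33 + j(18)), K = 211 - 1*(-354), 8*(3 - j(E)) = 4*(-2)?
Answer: 93241067/67 ≈ 1.3917e+6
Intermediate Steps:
j(E) = 4 (j(E) = 3 - (-2)/2 = 3 - ⅛*(-8) = 3 + 1 = 4)
K = 565 (K = 211 + 354 = 565)
M = 1/268 (M = 1/(8*33 + 4) = 1/(264 + 4) = 1/268 ≈ 0.0037313)
((-389 + K)*(U(-13, -4) + M))*(-608) + 953 = ((-389 + 565)*(-13 + 1/268))*(-608) + 953 = (176*(-3483/268))*(-608) + 953 = -153252/67*(-608) + 953 = 93177216/67 + 953 = 93241067/67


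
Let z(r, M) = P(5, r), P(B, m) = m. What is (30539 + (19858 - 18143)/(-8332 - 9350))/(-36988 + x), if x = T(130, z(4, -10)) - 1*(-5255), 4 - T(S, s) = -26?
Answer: -77141269/80081778 ≈ -0.96328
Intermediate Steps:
z(r, M) = r
T(S, s) = 30 (T(S, s) = 4 - 1*(-26) = 4 + 26 = 30)
x = 5285 (x = 30 - 1*(-5255) = 30 + 5255 = 5285)
(30539 + (19858 - 18143)/(-8332 - 9350))/(-36988 + x) = (30539 + (19858 - 18143)/(-8332 - 9350))/(-36988 + 5285) = (30539 + 1715/(-17682))/(-31703) = (30539 + 1715*(-1/17682))*(-1/31703) = (30539 - 245/2526)*(-1/31703) = (77141269/2526)*(-1/31703) = -77141269/80081778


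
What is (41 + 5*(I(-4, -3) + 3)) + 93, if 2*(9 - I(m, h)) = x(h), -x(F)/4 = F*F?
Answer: 284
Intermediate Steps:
x(F) = -4*F² (x(F) = -4*F*F = -4*F²)
I(m, h) = 9 + 2*h² (I(m, h) = 9 - (-2)*h² = 9 + 2*h²)
(41 + 5*(I(-4, -3) + 3)) + 93 = (41 + 5*((9 + 2*(-3)²) + 3)) + 93 = (41 + 5*((9 + 2*9) + 3)) + 93 = (41 + 5*((9 + 18) + 3)) + 93 = (41 + 5*(27 + 3)) + 93 = (41 + 5*30) + 93 = (41 + 150) + 93 = 191 + 93 = 284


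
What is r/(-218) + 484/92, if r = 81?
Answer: 24515/5014 ≈ 4.8893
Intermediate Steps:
r/(-218) + 484/92 = 81/(-218) + 484/92 = 81*(-1/218) + 484*(1/92) = -81/218 + 121/23 = 24515/5014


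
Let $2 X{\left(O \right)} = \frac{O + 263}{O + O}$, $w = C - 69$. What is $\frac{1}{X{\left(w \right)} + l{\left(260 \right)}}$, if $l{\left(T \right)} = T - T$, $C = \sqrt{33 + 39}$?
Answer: $- \frac{13458}{9391} + \frac{1578 \sqrt{2}}{9391} \approx -1.1954$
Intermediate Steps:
$C = 6 \sqrt{2}$ ($C = \sqrt{72} = 6 \sqrt{2} \approx 8.4853$)
$w = -69 + 6 \sqrt{2}$ ($w = 6 \sqrt{2} - 69 = -69 + 6 \sqrt{2} \approx -60.515$)
$X{\left(O \right)} = \frac{263 + O}{4 O}$ ($X{\left(O \right)} = \frac{\left(O + 263\right) \frac{1}{O + O}}{2} = \frac{\left(263 + O\right) \frac{1}{2 O}}{2} = \frac{\frac{1}{2} \frac{1}{O} \left(263 + O\right)}{2} = \frac{263 + O}{4 O}$)
$l{\left(T \right)} = 0$
$\frac{1}{X{\left(w \right)} + l{\left(260 \right)}} = \frac{1}{\frac{263 - \left(69 - 6 \sqrt{2}\right)}{4 \left(-69 + 6 \sqrt{2}\right)} + 0} = \frac{1}{\frac{194 + 6 \sqrt{2}}{4 \left(-69 + 6 \sqrt{2}\right)} + 0} = \frac{1}{\frac{1}{4} \frac{1}{-69 + 6 \sqrt{2}} \left(194 + 6 \sqrt{2}\right)} = \frac{4 \left(-69 + 6 \sqrt{2}\right)}{194 + 6 \sqrt{2}}$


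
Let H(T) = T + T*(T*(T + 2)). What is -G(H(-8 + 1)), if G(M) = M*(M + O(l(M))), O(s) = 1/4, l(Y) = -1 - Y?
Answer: -63441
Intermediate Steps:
O(s) = ¼
H(T) = T + T²*(2 + T) (H(T) = T + T*(T*(2 + T)) = T + T²*(2 + T))
G(M) = M*(¼ + M) (G(M) = M*(M + ¼) = M*(¼ + M))
-G(H(-8 + 1)) = -(-8 + 1)*(1 + (-8 + 1)² + 2*(-8 + 1))*(¼ + (-8 + 1)*(1 + (-8 + 1)² + 2*(-8 + 1))) = -(-7*(1 + (-7)² + 2*(-7)))*(¼ - 7*(1 + (-7)² + 2*(-7))) = -(-7*(1 + 49 - 14))*(¼ - 7*(1 + 49 - 14)) = -(-7*36)*(¼ - 7*36) = -(-252)*(¼ - 252) = -(-252)*(-1007)/4 = -1*63441 = -63441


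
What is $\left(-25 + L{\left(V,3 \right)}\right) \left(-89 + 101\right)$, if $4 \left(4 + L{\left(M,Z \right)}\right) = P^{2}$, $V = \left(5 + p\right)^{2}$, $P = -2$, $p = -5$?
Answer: $-336$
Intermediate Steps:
$V = 0$ ($V = \left(5 - 5\right)^{2} = 0^{2} = 0$)
$L{\left(M,Z \right)} = -3$ ($L{\left(M,Z \right)} = -4 + \frac{\left(-2\right)^{2}}{4} = -4 + \frac{1}{4} \cdot 4 = -4 + 1 = -3$)
$\left(-25 + L{\left(V,3 \right)}\right) \left(-89 + 101\right) = \left(-25 - 3\right) \left(-89 + 101\right) = \left(-28\right) 12 = -336$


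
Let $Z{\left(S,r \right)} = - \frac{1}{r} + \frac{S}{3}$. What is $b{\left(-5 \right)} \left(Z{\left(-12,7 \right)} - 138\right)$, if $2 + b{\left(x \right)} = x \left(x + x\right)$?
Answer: $- \frac{47760}{7} \approx -6822.9$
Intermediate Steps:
$b{\left(x \right)} = -2 + 2 x^{2}$ ($b{\left(x \right)} = -2 + x \left(x + x\right) = -2 + x 2 x = -2 + 2 x^{2}$)
$Z{\left(S,r \right)} = - \frac{1}{r} + \frac{S}{3}$ ($Z{\left(S,r \right)} = - \frac{1}{r} + S \frac{1}{3} = - \frac{1}{r} + \frac{S}{3}$)
$b{\left(-5 \right)} \left(Z{\left(-12,7 \right)} - 138\right) = \left(-2 + 2 \left(-5\right)^{2}\right) \left(\left(- \frac{1}{7} + \frac{1}{3} \left(-12\right)\right) - 138\right) = \left(-2 + 2 \cdot 25\right) \left(\left(\left(-1\right) \frac{1}{7} - 4\right) - 138\right) = \left(-2 + 50\right) \left(\left(- \frac{1}{7} - 4\right) - 138\right) = 48 \left(- \frac{29}{7} - 138\right) = 48 \left(- \frac{995}{7}\right) = - \frac{47760}{7}$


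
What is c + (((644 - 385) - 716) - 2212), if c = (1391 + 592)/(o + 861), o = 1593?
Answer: -2182581/818 ≈ -2668.2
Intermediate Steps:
c = 661/818 (c = (1391 + 592)/(1593 + 861) = 1983/2454 = 1983*(1/2454) = 661/818 ≈ 0.80807)
c + (((644 - 385) - 716) - 2212) = 661/818 + (((644 - 385) - 716) - 2212) = 661/818 + ((259 - 716) - 2212) = 661/818 + (-457 - 2212) = 661/818 - 2669 = -2182581/818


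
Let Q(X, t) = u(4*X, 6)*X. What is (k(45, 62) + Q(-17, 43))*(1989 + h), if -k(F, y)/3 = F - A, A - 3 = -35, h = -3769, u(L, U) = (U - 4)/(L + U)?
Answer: 12716320/31 ≈ 4.1020e+5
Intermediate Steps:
u(L, U) = (-4 + U)/(L + U)
A = -32 (A = 3 - 35 = -32)
k(F, y) = -96 - 3*F (k(F, y) = -3*(F - 1*(-32)) = -3*(F + 32) = -3*(32 + F) = -96 - 3*F)
Q(X, t) = 2*X/(6 + 4*X) (Q(X, t) = ((-4 + 6)/(4*X + 6))*X = (2/(6 + 4*X))*X = 2*X/(6 + 4*X))
(k(45, 62) + Q(-17, 43))*(1989 + h) = ((-96 - 3*45) - 17/(3 + 2*(-17)))*(1989 - 3769) = ((-96 - 135) - 17/(3 - 34))*(-1780) = (-231 - 17/(-31))*(-1780) = (-231 - 17*(-1/31))*(-1780) = (-231 + 17/31)*(-1780) = -7144/31*(-1780) = 12716320/31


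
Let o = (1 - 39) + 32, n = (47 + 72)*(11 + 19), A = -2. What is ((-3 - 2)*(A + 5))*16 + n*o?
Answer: -21660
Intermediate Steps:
n = 3570 (n = 119*30 = 3570)
o = -6 (o = -38 + 32 = -6)
((-3 - 2)*(A + 5))*16 + n*o = ((-3 - 2)*(-2 + 5))*16 + 3570*(-6) = -5*3*16 - 21420 = -15*16 - 21420 = -240 - 21420 = -21660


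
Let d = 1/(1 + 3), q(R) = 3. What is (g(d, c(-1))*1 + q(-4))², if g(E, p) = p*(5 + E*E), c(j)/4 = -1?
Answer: 4761/16 ≈ 297.56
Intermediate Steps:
c(j) = -4 (c(j) = 4*(-1) = -4)
d = ¼ (d = 1/4 = ¼ ≈ 0.25000)
g(E, p) = p*(5 + E²)
(g(d, c(-1))*1 + q(-4))² = (-4*(5 + (¼)²)*1 + 3)² = (-4*(5 + 1/16)*1 + 3)² = (-4*81/16*1 + 3)² = (-81/4*1 + 3)² = (-81/4 + 3)² = (-69/4)² = 4761/16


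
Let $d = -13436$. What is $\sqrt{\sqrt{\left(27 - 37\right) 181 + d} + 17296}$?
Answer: $\sqrt{17296 + 33 i \sqrt{14}} \approx 131.52 + 0.4694 i$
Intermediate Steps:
$\sqrt{\sqrt{\left(27 - 37\right) 181 + d} + 17296} = \sqrt{\sqrt{\left(27 - 37\right) 181 - 13436} + 17296} = \sqrt{\sqrt{\left(-10\right) 181 - 13436} + 17296} = \sqrt{\sqrt{-1810 - 13436} + 17296} = \sqrt{\sqrt{-15246} + 17296} = \sqrt{33 i \sqrt{14} + 17296} = \sqrt{17296 + 33 i \sqrt{14}}$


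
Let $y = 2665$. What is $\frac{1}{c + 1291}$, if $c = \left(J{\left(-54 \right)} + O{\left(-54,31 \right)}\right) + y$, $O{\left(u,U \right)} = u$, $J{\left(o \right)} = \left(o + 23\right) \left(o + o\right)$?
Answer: $\frac{1}{7250} \approx 0.00013793$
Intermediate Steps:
$J{\left(o \right)} = 2 o \left(23 + o\right)$ ($J{\left(o \right)} = \left(23 + o\right) 2 o = 2 o \left(23 + o\right)$)
$c = 5959$ ($c = \left(2 \left(-54\right) \left(23 - 54\right) - 54\right) + 2665 = \left(2 \left(-54\right) \left(-31\right) - 54\right) + 2665 = \left(3348 - 54\right) + 2665 = 3294 + 2665 = 5959$)
$\frac{1}{c + 1291} = \frac{1}{5959 + 1291} = \frac{1}{7250}$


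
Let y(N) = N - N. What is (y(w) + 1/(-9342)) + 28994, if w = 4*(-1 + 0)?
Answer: 270861947/9342 ≈ 28994.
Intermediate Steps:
w = -4 (w = 4*(-1) = -4)
y(N) = 0
(y(w) + 1/(-9342)) + 28994 = (0 + 1/(-9342)) + 28994 = (0 - 1/9342) + 28994 = -1/9342 + 28994 = 270861947/9342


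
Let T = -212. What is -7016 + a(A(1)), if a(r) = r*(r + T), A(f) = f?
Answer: -7227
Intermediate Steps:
a(r) = r*(-212 + r) (a(r) = r*(r - 212) = r*(-212 + r))
-7016 + a(A(1)) = -7016 + 1*(-212 + 1) = -7016 + 1*(-211) = -7016 - 211 = -7227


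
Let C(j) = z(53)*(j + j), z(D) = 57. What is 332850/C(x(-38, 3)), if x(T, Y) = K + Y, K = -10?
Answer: -7925/19 ≈ -417.11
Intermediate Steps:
x(T, Y) = -10 + Y
C(j) = 114*j (C(j) = 57*(j + j) = 57*(2*j) = 114*j)
332850/C(x(-38, 3)) = 332850/((114*(-10 + 3))) = 332850/((114*(-7))) = 332850/(-798) = 332850*(-1/798) = -7925/19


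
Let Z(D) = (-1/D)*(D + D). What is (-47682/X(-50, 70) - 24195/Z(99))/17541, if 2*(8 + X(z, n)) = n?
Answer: 20663/35082 ≈ 0.58899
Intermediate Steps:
Z(D) = -2 (Z(D) = (-1/D)*(2*D) = -2)
X(z, n) = -8 + n/2
(-47682/X(-50, 70) - 24195/Z(99))/17541 = (-47682/(-8 + (1/2)*70) - 24195/(-2))/17541 = (-47682/(-8 + 35) - 24195*(-1/2))*(1/17541) = (-47682/27 + 24195/2)*(1/17541) = (-47682*1/27 + 24195/2)*(1/17541) = (-1766 + 24195/2)*(1/17541) = (20663/2)*(1/17541) = 20663/35082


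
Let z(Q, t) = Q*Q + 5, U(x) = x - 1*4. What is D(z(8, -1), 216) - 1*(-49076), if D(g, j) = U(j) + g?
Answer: 49357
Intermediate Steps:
U(x) = -4 + x (U(x) = x - 4 = -4 + x)
z(Q, t) = 5 + Q² (z(Q, t) = Q² + 5 = 5 + Q²)
D(g, j) = -4 + g + j (D(g, j) = (-4 + j) + g = -4 + g + j)
D(z(8, -1), 216) - 1*(-49076) = (-4 + (5 + 8²) + 216) - 1*(-49076) = (-4 + (5 + 64) + 216) + 49076 = (-4 + 69 + 216) + 49076 = 281 + 49076 = 49357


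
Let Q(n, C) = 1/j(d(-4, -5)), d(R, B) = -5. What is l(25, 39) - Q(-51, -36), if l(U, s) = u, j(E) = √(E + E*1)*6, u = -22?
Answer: -22 + I*√10/60 ≈ -22.0 + 0.052705*I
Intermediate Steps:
j(E) = 6*√2*√E (j(E) = √(E + E)*6 = √(2*E)*6 = (√2*√E)*6 = 6*√2*√E)
l(U, s) = -22
Q(n, C) = -I*√10/60 (Q(n, C) = 1/(6*√2*√(-5)) = 1/(6*√2*(I*√5)) = 1/(6*I*√10) = -I*√10/60)
l(25, 39) - Q(-51, -36) = -22 - (-1)*I*√10/60 = -22 + I*√10/60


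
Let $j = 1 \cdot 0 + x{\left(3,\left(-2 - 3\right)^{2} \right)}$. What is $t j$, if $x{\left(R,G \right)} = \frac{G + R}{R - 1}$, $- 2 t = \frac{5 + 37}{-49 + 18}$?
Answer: $\frac{294}{31} \approx 9.4839$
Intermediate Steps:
$t = \frac{21}{31}$ ($t = - \frac{\left(5 + 37\right) \frac{1}{-49 + 18}}{2} = - \frac{42 \frac{1}{-31}}{2} = - \frac{42 \left(- \frac{1}{31}\right)}{2} = \left(- \frac{1}{2}\right) \left(- \frac{42}{31}\right) = \frac{21}{31} \approx 0.67742$)
$x{\left(R,G \right)} = \frac{G + R}{-1 + R}$
$j = 14$ ($j = 1 \cdot 0 + \frac{\left(-2 - 3\right)^{2} + 3}{-1 + 3} = 0 + \frac{\left(-5\right)^{2} + 3}{2} = 0 + \frac{25 + 3}{2} = 0 + \frac{1}{2} \cdot 28 = 0 + 14 = 14$)
$t j = \frac{21}{31} \cdot 14 = \frac{294}{31}$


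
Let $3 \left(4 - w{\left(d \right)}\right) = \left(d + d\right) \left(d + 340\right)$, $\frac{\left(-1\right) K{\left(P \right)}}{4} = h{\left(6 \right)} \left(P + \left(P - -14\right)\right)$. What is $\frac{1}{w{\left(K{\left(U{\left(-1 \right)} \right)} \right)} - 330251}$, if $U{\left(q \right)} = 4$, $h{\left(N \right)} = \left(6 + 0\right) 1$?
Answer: $- \frac{1}{396423} \approx -2.5226 \cdot 10^{-6}$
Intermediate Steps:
$h{\left(N \right)} = 6$ ($h{\left(N \right)} = 6 \cdot 1 = 6$)
$K{\left(P \right)} = -336 - 48 P$ ($K{\left(P \right)} = - 4 \cdot 6 \left(P + \left(P - -14\right)\right) = - 4 \cdot 6 \left(P + \left(P + 14\right)\right) = - 4 \cdot 6 \left(P + \left(14 + P\right)\right) = - 4 \cdot 6 \left(14 + 2 P\right) = - 4 \left(84 + 12 P\right) = -336 - 48 P$)
$w{\left(d \right)} = 4 - \frac{2 d \left(340 + d\right)}{3}$ ($w{\left(d \right)} = 4 - \frac{\left(d + d\right) \left(d + 340\right)}{3} = 4 - \frac{2 d \left(340 + d\right)}{3}$)
$\frac{1}{w{\left(K{\left(U{\left(-1 \right)} \right)} \right)} - 330251} = \frac{1}{\left(4 - \frac{680 \left(-336 - 192\right)}{3} - \frac{2 \left(-336 - 192\right)^{2}}{3}\right) - 330251} = \frac{1}{\left(4 - -119680 - \frac{2 \left(-528\right)^{2}}{3}\right) - 330251} = \frac{1}{\left(4 + 119680 - 185856\right) - 330251} = \frac{1}{-66172 - 330251} = \frac{1}{-396423} = - \frac{1}{396423}$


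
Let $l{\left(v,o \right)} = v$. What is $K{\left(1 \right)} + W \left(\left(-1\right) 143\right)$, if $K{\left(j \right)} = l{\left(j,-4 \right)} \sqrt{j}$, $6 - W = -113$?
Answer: $-17016$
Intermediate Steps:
$W = 119$ ($W = 6 - -113 = 6 + 113 = 119$)
$K{\left(j \right)} = j^{\frac{3}{2}}$ ($K{\left(j \right)} = j \sqrt{j} = j^{\frac{3}{2}}$)
$K{\left(1 \right)} + W \left(\left(-1\right) 143\right) = 1^{\frac{3}{2}} + 119 \left(\left(-1\right) 143\right) = 1 + 119 \left(-143\right) = 1 - 17017 = -17016$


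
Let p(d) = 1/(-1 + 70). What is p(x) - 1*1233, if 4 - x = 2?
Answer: -85076/69 ≈ -1233.0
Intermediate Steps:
x = 2 (x = 4 - 1*2 = 4 - 2 = 2)
p(d) = 1/69
p(x) - 1*1233 = 1/69 - 1*1233 = 1/69 - 1233 = -85076/69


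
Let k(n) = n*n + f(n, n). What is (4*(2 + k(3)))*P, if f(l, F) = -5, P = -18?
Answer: -432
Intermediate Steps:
k(n) = -5 + n² (k(n) = n*n - 5 = n² - 5 = -5 + n²)
(4*(2 + k(3)))*P = (4*(2 + (-5 + 3²)))*(-18) = (4*(2 + (-5 + 9)))*(-18) = (4*(2 + 4))*(-18) = (4*6)*(-18) = 24*(-18) = -432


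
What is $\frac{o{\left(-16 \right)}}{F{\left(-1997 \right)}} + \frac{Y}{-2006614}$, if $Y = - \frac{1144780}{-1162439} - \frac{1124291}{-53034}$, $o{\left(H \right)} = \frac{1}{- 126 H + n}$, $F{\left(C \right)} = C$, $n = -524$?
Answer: $- \frac{524824699696661815}{46072873076508095141442} \approx -1.1391 \cdot 10^{-5}$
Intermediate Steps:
$o{\left(H \right)} = \frac{1}{-524 - 126 H}$ ($o{\left(H \right)} = \frac{1}{- 126 H - 524} = \frac{1}{-524 - 126 H}$)
$Y = \frac{1367631968269}{61648789926}$ ($Y = \left(-1144780\right) \left(- \frac{1}{1162439}\right) - - \frac{1124291}{53034} = \frac{1144780}{1162439} + \frac{1124291}{53034} = \frac{1367631968269}{61648789926} \approx 22.184$)
$\frac{o{\left(-16 \right)}}{F{\left(-1997 \right)}} + \frac{Y}{-2006614} = \frac{\left(-1\right) \frac{1}{524 + 126 \left(-16\right)}}{-1997} + \frac{1367631968269}{61648789926 \left(-2006614\right)} = - \frac{1}{524 - 2016} \left(- \frac{1}{1997}\right) + \frac{1367631968269}{61648789926} \left(- \frac{1}{2006614}\right) = - \frac{1}{-1492} \left(- \frac{1}{1997}\right) - \frac{1367631968269}{123705324948570564} = \left(-1\right) \left(- \frac{1}{1492}\right) \left(- \frac{1}{1997}\right) - \frac{1367631968269}{123705324948570564} = \frac{1}{1492} \left(- \frac{1}{1997}\right) - \frac{1367631968269}{123705324948570564} = - \frac{1}{2979524} - \frac{1367631968269}{123705324948570564} = - \frac{524824699696661815}{46072873076508095141442}$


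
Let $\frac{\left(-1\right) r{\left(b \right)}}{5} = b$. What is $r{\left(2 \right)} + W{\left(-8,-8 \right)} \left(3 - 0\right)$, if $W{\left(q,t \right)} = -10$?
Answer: $-40$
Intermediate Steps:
$r{\left(b \right)} = - 5 b$
$r{\left(2 \right)} + W{\left(-8,-8 \right)} \left(3 - 0\right) = \left(-5\right) 2 - 10 \left(3 - 0\right) = -10 - 10 \left(3 + 0\right) = -10 - 30 = -40$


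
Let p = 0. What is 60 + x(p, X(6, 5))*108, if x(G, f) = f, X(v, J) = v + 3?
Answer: 1032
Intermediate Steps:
X(v, J) = 3 + v
60 + x(p, X(6, 5))*108 = 60 + (3 + 6)*108 = 60 + 9*108 = 60 + 972 = 1032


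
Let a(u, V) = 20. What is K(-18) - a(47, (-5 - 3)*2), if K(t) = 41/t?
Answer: -401/18 ≈ -22.278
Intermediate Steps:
K(-18) - a(47, (-5 - 3)*2) = 41/(-18) - 1*20 = 41*(-1/18) - 20 = -41/18 - 20 = -401/18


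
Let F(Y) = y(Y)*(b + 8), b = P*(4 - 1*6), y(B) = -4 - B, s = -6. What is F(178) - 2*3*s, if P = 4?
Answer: 36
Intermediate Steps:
b = -8 (b = 4*(4 - 1*6) = 4*(4 - 6) = 4*(-2) = -8)
F(Y) = 0 (F(Y) = (-4 - Y)*(-8 + 8) = (-4 - Y)*0 = 0)
F(178) - 2*3*s = 0 - 2*3*(-6) = 0 - 6*(-6) = 0 - 1*(-36) = 0 + 36 = 36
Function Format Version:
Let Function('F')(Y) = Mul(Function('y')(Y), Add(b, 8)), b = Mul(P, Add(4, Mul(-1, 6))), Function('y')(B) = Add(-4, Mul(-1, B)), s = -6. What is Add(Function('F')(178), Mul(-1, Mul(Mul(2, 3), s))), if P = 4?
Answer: 36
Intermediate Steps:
b = -8 (b = Mul(4, Add(4, Mul(-1, 6))) = Mul(4, Add(4, -6)) = Mul(4, -2) = -8)
Function('F')(Y) = 0 (Function('F')(Y) = Mul(Add(-4, Mul(-1, Y)), Add(-8, 8)) = Mul(Add(-4, Mul(-1, Y)), 0) = 0)
Add(Function('F')(178), Mul(-1, Mul(Mul(2, 3), s))) = Add(0, Mul(-1, Mul(Mul(2, 3), -6))) = Add(0, Mul(-1, Mul(6, -6))) = Add(0, Mul(-1, -36)) = Add(0, 36) = 36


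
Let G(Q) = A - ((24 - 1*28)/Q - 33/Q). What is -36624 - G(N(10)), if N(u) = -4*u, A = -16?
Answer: -1464283/40 ≈ -36607.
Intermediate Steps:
G(Q) = -16 + 37/Q (G(Q) = -16 - ((24 - 1*28)/Q - 33/Q) = -16 - ((24 - 28)/Q - 33/Q) = -16 - (-4/Q - 33/Q) = -16 - (-37)/Q = -16 + 37/Q)
-36624 - G(N(10)) = -36624 - (-16 + 37/((-4*10))) = -36624 - (-16 + 37/(-40)) = -36624 - (-16 + 37*(-1/40)) = -36624 - (-16 - 37/40) = -36624 - 1*(-677/40) = -36624 + 677/40 = -1464283/40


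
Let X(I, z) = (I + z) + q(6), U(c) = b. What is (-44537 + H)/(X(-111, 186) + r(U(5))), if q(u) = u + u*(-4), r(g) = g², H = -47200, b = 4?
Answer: -91737/73 ≈ -1256.7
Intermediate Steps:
U(c) = 4
q(u) = -3*u (q(u) = u - 4*u = -3*u)
X(I, z) = -18 + I + z (X(I, z) = (I + z) - 3*6 = (I + z) - 18 = -18 + I + z)
(-44537 + H)/(X(-111, 186) + r(U(5))) = (-44537 - 47200)/((-18 - 111 + 186) + 4²) = -91737/(57 + 16) = -91737/73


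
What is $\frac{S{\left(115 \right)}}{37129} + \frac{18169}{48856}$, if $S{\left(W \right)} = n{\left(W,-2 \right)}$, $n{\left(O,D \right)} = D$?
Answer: $\frac{674499089}{1813974424} \approx 0.37183$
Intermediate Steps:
$S{\left(W \right)} = -2$
$\frac{S{\left(115 \right)}}{37129} + \frac{18169}{48856} = - \frac{2}{37129} + \frac{18169}{48856} = \frac{674499089}{1813974424}$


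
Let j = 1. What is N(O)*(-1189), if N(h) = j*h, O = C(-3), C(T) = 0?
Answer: 0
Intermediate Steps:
O = 0
N(h) = h (N(h) = 1*h = h)
N(O)*(-1189) = 0*(-1189) = 0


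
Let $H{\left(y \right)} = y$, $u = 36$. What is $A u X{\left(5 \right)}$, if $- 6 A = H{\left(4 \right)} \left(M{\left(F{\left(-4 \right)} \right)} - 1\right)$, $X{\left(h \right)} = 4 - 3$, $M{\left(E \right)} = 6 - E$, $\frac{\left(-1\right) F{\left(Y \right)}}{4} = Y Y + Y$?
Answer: $-1272$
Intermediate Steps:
$F{\left(Y \right)} = - 4 Y - 4 Y^{2}$ ($F{\left(Y \right)} = - 4 \left(Y Y + Y\right) = - 4 \left(Y^{2} + Y\right) = - 4 \left(Y + Y^{2}\right) = - 4 Y - 4 Y^{2}$)
$X{\left(h \right)} = 1$ ($X{\left(h \right)} = 4 - 3 = 1$)
$A = - \frac{106}{3}$ ($A = - \frac{4 \left(\left(6 - \left(-4\right) \left(-4\right) \left(1 - 4\right)\right) - 1\right)}{6} = - \frac{4 \left(\left(6 - \left(-4\right) \left(-4\right) \left(-3\right)\right) - 1\right)}{6} = - \frac{4 \left(\left(6 - -48\right) - 1\right)}{6} = - \frac{4 \left(\left(6 + 48\right) - 1\right)}{6} = - \frac{4 \left(54 - 1\right)}{6} = - \frac{4 \cdot 53}{6} = \left(- \frac{1}{6}\right) 212 = - \frac{106}{3} \approx -35.333$)
$A u X{\left(5 \right)} = \left(- \frac{106}{3}\right) 36 \cdot 1 = \left(-1272\right) 1 = -1272$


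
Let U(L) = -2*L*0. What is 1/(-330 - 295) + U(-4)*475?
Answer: -1/625 ≈ -0.0016000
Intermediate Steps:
U(L) = 0
1/(-330 - 295) + U(-4)*475 = 1/(-330 - 295) + 0*475 = 1/(-625) + 0 = -1/625 + 0 = -1/625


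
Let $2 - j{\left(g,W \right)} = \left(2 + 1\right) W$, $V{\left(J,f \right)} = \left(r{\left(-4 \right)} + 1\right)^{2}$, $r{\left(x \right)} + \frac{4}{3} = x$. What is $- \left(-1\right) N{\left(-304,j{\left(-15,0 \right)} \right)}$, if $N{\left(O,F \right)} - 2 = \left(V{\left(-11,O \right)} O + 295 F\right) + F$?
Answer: $- \frac{46030}{9} \approx -5114.4$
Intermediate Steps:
$r{\left(x \right)} = - \frac{4}{3} + x$
$V{\left(J,f \right)} = \frac{169}{9}$ ($V{\left(J,f \right)} = \left(\left(- \frac{4}{3} - 4\right) + 1\right)^{2} = \left(- \frac{16}{3} + 1\right)^{2} = \left(- \frac{13}{3}\right)^{2} = \frac{169}{9}$)
$j{\left(g,W \right)} = 2 - 3 W$ ($j{\left(g,W \right)} = 2 - \left(2 + 1\right) W = 2 - 3 W$)
$N{\left(O,F \right)} = 2 + 296 F + \frac{169 O}{9}$ ($N{\left(O,F \right)} = 2 + \left(\left(\frac{169 O}{9} + 295 F\right) + F\right) = 2 + \left(\left(295 F + \frac{169 O}{9}\right) + F\right) = 2 + \left(296 F + \frac{169 O}{9}\right) = 2 + 296 F + \frac{169 O}{9}$)
$- \left(-1\right) N{\left(-304,j{\left(-15,0 \right)} \right)} = - \left(-1\right) \left(2 + 296 \left(2 - 0\right) + \frac{169}{9} \left(-304\right)\right) = - \left(-1\right) \left(2 + 296 \left(2 + 0\right) - \frac{51376}{9}\right) = - \left(-1\right) \left(2 + 296 \cdot 2 - \frac{51376}{9}\right) = - \left(-1\right) \left(2 + 592 - \frac{51376}{9}\right) = - \frac{\left(-1\right) \left(-46030\right)}{9} = \left(-1\right) \frac{46030}{9} = - \frac{46030}{9}$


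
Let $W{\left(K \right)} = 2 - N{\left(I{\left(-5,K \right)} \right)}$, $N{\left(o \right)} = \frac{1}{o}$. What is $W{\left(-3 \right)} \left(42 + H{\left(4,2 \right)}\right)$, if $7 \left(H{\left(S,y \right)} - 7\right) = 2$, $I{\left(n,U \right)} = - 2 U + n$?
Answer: $\frac{345}{7} \approx 49.286$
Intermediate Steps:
$I{\left(n,U \right)} = n - 2 U$
$H{\left(S,y \right)} = \frac{51}{7}$ ($H{\left(S,y \right)} = 7 + \frac{1}{7} \cdot 2 = 7 + \frac{2}{7} = \frac{51}{7}$)
$W{\left(K \right)} = 2 - \frac{1}{-5 - 2 K}$
$W{\left(-3 \right)} \left(42 + H{\left(4,2 \right)}\right) = \frac{11 + 4 \left(-3\right)}{5 + 2 \left(-3\right)} \left(42 + \frac{51}{7}\right) = \frac{11 - 12}{5 - 6} \cdot \frac{345}{7} = \frac{1}{-1} \left(-1\right) \frac{345}{7} = \left(-1\right) \left(-1\right) \frac{345}{7} = 1 \cdot \frac{345}{7} = \frac{345}{7}$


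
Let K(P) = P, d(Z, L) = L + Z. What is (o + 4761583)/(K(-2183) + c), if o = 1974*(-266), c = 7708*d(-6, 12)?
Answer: 4236499/44065 ≈ 96.142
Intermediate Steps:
c = 46248 (c = 7708*(12 - 6) = 7708*6 = 46248)
o = -525084
(o + 4761583)/(K(-2183) + c) = (-525084 + 4761583)/(-2183 + 46248) = 4236499/44065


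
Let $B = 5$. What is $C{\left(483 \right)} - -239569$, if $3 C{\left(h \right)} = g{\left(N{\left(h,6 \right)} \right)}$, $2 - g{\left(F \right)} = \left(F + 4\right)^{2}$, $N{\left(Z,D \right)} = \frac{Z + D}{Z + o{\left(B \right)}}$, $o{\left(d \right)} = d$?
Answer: $\frac{171150277615}{714432} \approx 2.3956 \cdot 10^{5}$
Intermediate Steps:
$N{\left(Z,D \right)} = \frac{D + Z}{5 + Z}$ ($N{\left(Z,D \right)} = \frac{Z + D}{Z + 5} = \frac{D + Z}{5 + Z}$)
$g{\left(F \right)} = 2 - \left(4 + F\right)^{2}$ ($g{\left(F \right)} = 2 - \left(F + 4\right)^{2} = 2 - \left(4 + F\right)^{2}$)
$C{\left(h \right)} = \frac{2}{3} - \frac{\left(4 + \frac{6 + h}{5 + h}\right)^{2}}{3}$ ($C{\left(h \right)} = \frac{2 - \left(4 + \frac{6 + h}{5 + h}\right)^{2}}{3} = \frac{2}{3} - \frac{\left(4 + \frac{6 + h}{5 + h}\right)^{2}}{3}$)
$C{\left(483 \right)} - -239569 = \left(\frac{2}{3} - \frac{\left(26 + 5 \cdot 483\right)^{2}}{3 \left(5 + 483\right)^{2}}\right) - -239569 = \left(\frac{2}{3} - \frac{\left(26 + 2415\right)^{2}}{3 \cdot 238144}\right) + 239569 = \left(\frac{2}{3} - \frac{2441^{2}}{714432}\right) + 239569 = \left(\frac{2}{3} - \frac{1}{714432} \cdot 5958481\right) + 239569 = \left(\frac{2}{3} - \frac{5958481}{714432}\right) + 239569 = - \frac{5482193}{714432} + 239569 = \frac{171150277615}{714432}$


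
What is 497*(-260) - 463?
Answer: -129683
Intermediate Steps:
497*(-260) - 463 = -129220 - 463 = -129683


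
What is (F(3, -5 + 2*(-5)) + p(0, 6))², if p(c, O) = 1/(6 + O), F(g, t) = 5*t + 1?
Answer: 786769/144 ≈ 5463.7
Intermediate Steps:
F(g, t) = 1 + 5*t
(F(3, -5 + 2*(-5)) + p(0, 6))² = ((1 + 5*(-5 + 2*(-5))) + 1/(6 + 6))² = ((1 + 5*(-5 - 10)) + 1/12)² = ((1 + 5*(-15)) + 1/12)² = ((1 - 75) + 1/12)² = (-74 + 1/12)² = (-887/12)² = 786769/144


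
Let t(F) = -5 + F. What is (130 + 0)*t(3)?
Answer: -260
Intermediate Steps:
(130 + 0)*t(3) = (130 + 0)*(-5 + 3) = 130*(-2) = -260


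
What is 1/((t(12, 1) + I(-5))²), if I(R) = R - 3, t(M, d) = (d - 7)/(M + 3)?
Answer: 25/1764 ≈ 0.014172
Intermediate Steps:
t(M, d) = (-7 + d)/(3 + M)
I(R) = -3 + R
1/((t(12, 1) + I(-5))²) = 1/(((-7 + 1)/(3 + 12) + (-3 - 5))²) = 1/((-6/15 - 8)²) = 1/(((1/15)*(-6) - 8)²) = 1/((-⅖ - 8)²) = 1/((-42/5)²) = 1/(1764/25) = 25/1764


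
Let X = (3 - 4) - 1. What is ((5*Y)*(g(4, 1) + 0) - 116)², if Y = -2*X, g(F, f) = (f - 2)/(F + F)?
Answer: 56169/4 ≈ 14042.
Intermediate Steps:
g(F, f) = (-2 + f)/(2*F) (g(F, f) = (-2 + f)/((2*F)) = (-2 + f)*(1/(2*F)) = (-2 + f)/(2*F))
X = -2 (X = -1 - 1 = -2)
Y = 4 (Y = -2*(-2) = 4)
((5*Y)*(g(4, 1) + 0) - 116)² = ((5*4)*((½)*(-2 + 1)/4 + 0) - 116)² = (20*((½)*(¼)*(-1) + 0) - 116)² = (20*(-⅛ + 0) - 116)² = (20*(-⅛) - 116)² = (-5/2 - 116)² = (-237/2)² = 56169/4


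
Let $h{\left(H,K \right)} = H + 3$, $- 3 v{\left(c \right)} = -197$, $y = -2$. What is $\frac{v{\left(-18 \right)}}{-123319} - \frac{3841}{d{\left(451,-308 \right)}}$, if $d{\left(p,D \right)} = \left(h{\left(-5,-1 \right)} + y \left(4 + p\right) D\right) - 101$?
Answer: $- \frac{1476199706}{103653442389} \approx -0.014242$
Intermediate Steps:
$v{\left(c \right)} = \frac{197}{3}$ ($v{\left(c \right)} = \left(- \frac{1}{3}\right) \left(-197\right) = \frac{197}{3}$)
$h{\left(H,K \right)} = 3 + H$
$d{\left(p,D \right)} = -103 + D \left(-8 - 2 p\right)$ ($d{\left(p,D \right)} = \left(\left(3 - 5\right) + - 2 \left(4 + p\right) D\right) - 101 = \left(-2 + \left(-8 - 2 p\right) D\right) - 101 = \left(-2 + D \left(-8 - 2 p\right)\right) - 101 = -103 + D \left(-8 - 2 p\right)$)
$\frac{v{\left(-18 \right)}}{-123319} - \frac{3841}{d{\left(451,-308 \right)}} = \frac{197}{3 \left(-123319\right)} - \frac{3841}{-103 - -2464 - \left(-616\right) 451} = \frac{197}{3} \left(- \frac{1}{123319}\right) - \frac{3841}{-103 + 2464 + 277816} = - \frac{197}{369957} - \frac{3841}{280177} = - \frac{1476199706}{103653442389}$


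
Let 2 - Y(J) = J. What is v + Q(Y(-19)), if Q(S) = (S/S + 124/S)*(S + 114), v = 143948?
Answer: 1014161/7 ≈ 1.4488e+5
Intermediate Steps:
Y(J) = 2 - J
Q(S) = (1 + 124/S)*(114 + S)
v + Q(Y(-19)) = 143948 + (238 + (2 - 1*(-19)) + 14136/(2 - 1*(-19))) = 143948 + (238 + (2 + 19) + 14136/(2 + 19)) = 143948 + (238 + 21 + 14136/21) = 143948 + (238 + 21 + 14136*(1/21)) = 143948 + (238 + 21 + 4712/7) = 143948 + 6525/7 = 1014161/7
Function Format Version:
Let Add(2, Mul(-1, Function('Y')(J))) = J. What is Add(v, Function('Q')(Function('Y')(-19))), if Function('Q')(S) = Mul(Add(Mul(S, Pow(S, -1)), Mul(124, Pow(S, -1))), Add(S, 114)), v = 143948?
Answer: Rational(1014161, 7) ≈ 1.4488e+5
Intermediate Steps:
Function('Y')(J) = Add(2, Mul(-1, J))
Function('Q')(S) = Mul(Add(1, Mul(124, Pow(S, -1))), Add(114, S))
Add(v, Function('Q')(Function('Y')(-19))) = Add(143948, Add(238, Add(2, Mul(-1, -19)), Mul(14136, Pow(Add(2, Mul(-1, -19)), -1)))) = Add(143948, Add(238, Add(2, 19), Mul(14136, Pow(Add(2, 19), -1)))) = Add(143948, Add(238, 21, Mul(14136, Pow(21, -1)))) = Add(143948, Add(238, 21, Mul(14136, Rational(1, 21)))) = Add(143948, Add(238, 21, Rational(4712, 7))) = Add(143948, Rational(6525, 7)) = Rational(1014161, 7)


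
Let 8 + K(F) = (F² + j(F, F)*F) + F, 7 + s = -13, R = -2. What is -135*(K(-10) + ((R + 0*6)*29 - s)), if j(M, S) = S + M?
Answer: -32940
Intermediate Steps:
j(M, S) = M + S
s = -20 (s = -7 - 13 = -20)
K(F) = -8 + F + 3*F² (K(F) = -8 + ((F² + (F + F)*F) + F) = -8 + ((F² + (2*F)*F) + F) = -8 + ((F² + 2*F²) + F) = -8 + (3*F² + F) = -8 + (F + 3*F²) = -8 + F + 3*F²)
-135*(K(-10) + ((R + 0*6)*29 - s)) = -135*((-8 - 10 + 3*(-10)²) + ((-2 + 0*6)*29 - 1*(-20))) = -135*((-8 - 10 + 3*100) + ((-2 + 0)*29 + 20)) = -135*((-8 - 10 + 300) + (-2*29 + 20)) = -135*(282 + (-58 + 20)) = -135*(282 - 38) = -135*244 = -32940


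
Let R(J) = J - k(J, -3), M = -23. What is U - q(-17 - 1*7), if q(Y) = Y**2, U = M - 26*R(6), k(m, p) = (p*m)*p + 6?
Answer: 805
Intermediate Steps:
k(m, p) = 6 + m*p**2 (k(m, p) = (m*p)*p + 6 = m*p**2 + 6 = 6 + m*p**2)
R(J) = -6 - 8*J (R(J) = J - (6 + J*(-3)**2) = J - (6 + J*9) = J - (6 + 9*J) = J + (-6 - 9*J) = -6 - 8*J)
U = 1381 (U = -23 - 26*(-6 - 8*6) = -23 - 26*(-6 - 48) = -23 - 26*(-54) = -23 + 1404 = 1381)
U - q(-17 - 1*7) = 1381 - (-17 - 1*7)**2 = 1381 - (-17 - 7)**2 = 1381 - 1*(-24)**2 = 1381 - 1*576 = 1381 - 576 = 805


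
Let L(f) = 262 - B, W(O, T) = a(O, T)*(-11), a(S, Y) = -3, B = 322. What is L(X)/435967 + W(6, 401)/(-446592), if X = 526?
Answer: -13727477/64899791488 ≈ -0.00021152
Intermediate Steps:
W(O, T) = 33 (W(O, T) = -3*(-11) = 33)
L(f) = -60 (L(f) = 262 - 1*322 = 262 - 322 = -60)
L(X)/435967 + W(6, 401)/(-446592) = -60/435967 + 33/(-446592) = -60*1/435967 + 33*(-1/446592) = -60/435967 - 11/148864 = -13727477/64899791488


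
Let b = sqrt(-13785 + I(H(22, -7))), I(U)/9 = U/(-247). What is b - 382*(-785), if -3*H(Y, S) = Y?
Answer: 299870 + I*sqrt(840992763)/247 ≈ 2.9987e+5 + 117.41*I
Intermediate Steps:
H(Y, S) = -Y/3
I(U) = -9*U/247 (I(U) = 9*(U/(-247)) = 9*(U*(-1/247)) = 9*(-U/247) = -9*U/247)
b = I*sqrt(840992763)/247 (b = sqrt(-13785 - (-3)*22/247) = sqrt(-13785 - 9/247*(-22/3)) = sqrt(-13785 + 66/247) = sqrt(-3404829/247) = I*sqrt(840992763)/247 ≈ 117.41*I)
b - 382*(-785) = I*sqrt(840992763)/247 - 382*(-785) = I*sqrt(840992763)/247 + 299870 = 299870 + I*sqrt(840992763)/247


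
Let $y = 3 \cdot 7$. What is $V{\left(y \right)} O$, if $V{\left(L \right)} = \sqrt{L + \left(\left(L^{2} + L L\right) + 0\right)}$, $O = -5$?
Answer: $- 5 \sqrt{903} \approx -150.25$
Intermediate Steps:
$y = 21$
$V{\left(L \right)} = \sqrt{L + 2 L^{2}}$ ($V{\left(L \right)} = \sqrt{L + \left(\left(L^{2} + L^{2}\right) + 0\right)} = \sqrt{L + \left(2 L^{2} + 0\right)} = \sqrt{L + 2 L^{2}}$)
$V{\left(y \right)} O = \sqrt{21 \left(1 + 2 \cdot 21\right)} \left(-5\right) = \sqrt{21 \left(1 + 42\right)} \left(-5\right) = \sqrt{21 \cdot 43} \left(-5\right) = \sqrt{903} \left(-5\right) = - 5 \sqrt{903}$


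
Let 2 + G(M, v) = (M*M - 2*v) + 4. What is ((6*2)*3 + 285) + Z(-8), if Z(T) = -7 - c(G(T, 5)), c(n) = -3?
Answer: 317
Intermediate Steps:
G(M, v) = 2 + M**2 - 2*v (G(M, v) = -2 + ((M*M - 2*v) + 4) = -2 + ((M**2 - 2*v) + 4) = -2 + (4 + M**2 - 2*v) = 2 + M**2 - 2*v)
Z(T) = -4 (Z(T) = -7 - 1*(-3) = -7 + 3 = -4)
((6*2)*3 + 285) + Z(-8) = ((6*2)*3 + 285) - 4 = (12*3 + 285) - 4 = (36 + 285) - 4 = 321 - 4 = 317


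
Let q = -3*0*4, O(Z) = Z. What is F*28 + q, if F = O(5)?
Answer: 140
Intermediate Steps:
F = 5
q = 0 (q = 0*4 = 0)
F*28 + q = 5*28 + 0 = 140 + 0 = 140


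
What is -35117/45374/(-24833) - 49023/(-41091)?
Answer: 18413071106371/15433403507774 ≈ 1.1931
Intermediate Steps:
-35117/45374/(-24833) - 49023/(-41091) = -35117*1/45374*(-1/24833) - 49023*(-1/41091) = -35117/45374*(-1/24833) + 16341/13697 = 35117/1126772542 + 16341/13697 = 18413071106371/15433403507774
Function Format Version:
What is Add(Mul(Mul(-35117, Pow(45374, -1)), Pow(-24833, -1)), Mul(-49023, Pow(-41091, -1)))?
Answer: Rational(18413071106371, 15433403507774) ≈ 1.1931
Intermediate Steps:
Add(Mul(Mul(-35117, Pow(45374, -1)), Pow(-24833, -1)), Mul(-49023, Pow(-41091, -1))) = Add(Mul(Mul(-35117, Rational(1, 45374)), Rational(-1, 24833)), Mul(-49023, Rational(-1, 41091))) = Add(Mul(Rational(-35117, 45374), Rational(-1, 24833)), Rational(16341, 13697)) = Add(Rational(35117, 1126772542), Rational(16341, 13697)) = Rational(18413071106371, 15433403507774)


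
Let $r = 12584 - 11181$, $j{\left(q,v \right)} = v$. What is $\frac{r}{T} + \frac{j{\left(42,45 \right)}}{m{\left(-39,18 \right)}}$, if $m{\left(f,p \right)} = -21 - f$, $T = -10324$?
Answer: $\frac{24407}{10324} \approx 2.3641$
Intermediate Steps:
$r = 1403$ ($r = 12584 - 11181 = 1403$)
$\frac{r}{T} + \frac{j{\left(42,45 \right)}}{m{\left(-39,18 \right)}} = \frac{1403}{-10324} + \frac{45}{-21 - -39} = 1403 \left(- \frac{1}{10324}\right) + \frac{45}{-21 + 39} = - \frac{1403}{10324} + \frac{45}{18} = - \frac{1403}{10324} + 45 \cdot \frac{1}{18} = - \frac{1403}{10324} + \frac{5}{2} = \frac{24407}{10324}$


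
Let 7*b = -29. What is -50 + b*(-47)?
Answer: 1013/7 ≈ 144.71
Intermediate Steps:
b = -29/7 (b = (⅐)*(-29) = -29/7 ≈ -4.1429)
-50 + b*(-47) = -50 - 29/7*(-47) = -50 + 1363/7 = 1013/7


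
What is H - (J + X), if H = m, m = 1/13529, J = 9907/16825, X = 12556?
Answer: -2858198851278/227625425 ≈ -12557.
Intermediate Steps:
J = 9907/16825 (J = 9907*(1/16825) = 9907/16825 ≈ 0.58883)
m = 1/13529 ≈ 7.3915e-5
H = 1/13529 ≈ 7.3915e-5
H - (J + X) = 1/13529 - (9907/16825 + 12556) = 1/13529 - 1*211264607/16825 = 1/13529 - 211264607/16825 = -2858198851278/227625425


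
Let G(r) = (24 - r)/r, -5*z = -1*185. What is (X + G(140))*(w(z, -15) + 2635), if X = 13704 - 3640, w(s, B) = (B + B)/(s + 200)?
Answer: 14662896141/553 ≈ 2.6515e+7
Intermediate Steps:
z = 37 (z = -(-1)*185/5 = -1/5*(-185) = 37)
G(r) = (24 - r)/r
w(s, B) = 2*B/(200 + s) (w(s, B) = (2*B)/(200 + s) = 2*B/(200 + s))
X = 10064
(X + G(140))*(w(z, -15) + 2635) = (10064 + (24 - 1*140)/140)*(2*(-15)/(200 + 37) + 2635) = (10064 + (24 - 140)/140)*(2*(-15)/237 + 2635) = (10064 + (1/140)*(-116))*(2*(-15)*(1/237) + 2635) = (10064 - 29/35)*(-10/79 + 2635) = (352211/35)*(208155/79) = 14662896141/553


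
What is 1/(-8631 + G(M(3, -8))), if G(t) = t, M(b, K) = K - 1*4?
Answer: -1/8643 ≈ -0.00011570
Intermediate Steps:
M(b, K) = -4 + K (M(b, K) = K - 4 = -4 + K)
1/(-8631 + G(M(3, -8))) = 1/(-8631 + (-4 - 8)) = 1/(-8631 - 12) = 1/(-8643) = -1/8643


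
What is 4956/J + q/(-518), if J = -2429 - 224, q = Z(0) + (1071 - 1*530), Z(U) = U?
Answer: -571783/196322 ≈ -2.9125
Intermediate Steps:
q = 541 (q = 0 + (1071 - 1*530) = 0 + (1071 - 530) = 0 + 541 = 541)
J = -2653
4956/J + q/(-518) = 4956/(-2653) + 541/(-518) = 4956*(-1/2653) + 541*(-1/518) = -708/379 - 541/518 = -571783/196322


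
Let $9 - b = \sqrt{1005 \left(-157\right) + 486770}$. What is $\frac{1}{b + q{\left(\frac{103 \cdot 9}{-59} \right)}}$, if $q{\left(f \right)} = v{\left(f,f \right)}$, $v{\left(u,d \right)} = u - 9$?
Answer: $\frac{54693}{1144337456} - \frac{3481 \sqrt{328985}}{1144337456} \approx -0.001697$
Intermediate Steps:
$v{\left(u,d \right)} = -9 + u$ ($v{\left(u,d \right)} = u - 9 = -9 + u$)
$q{\left(f \right)} = -9 + f$
$b = 9 - \sqrt{328985}$ ($b = 9 - \sqrt{1005 \left(-157\right) + 486770} = 9 - \sqrt{-157785 + 486770} = 9 - \sqrt{328985} \approx -564.57$)
$\frac{1}{b + q{\left(\frac{103 \cdot 9}{-59} \right)}} = \frac{1}{\left(9 - \sqrt{328985}\right) + \left(-9 + \frac{103 \cdot 9}{-59}\right)} = \frac{1}{\left(9 - \sqrt{328985}\right) + \left(-9 + 927 \left(- \frac{1}{59}\right)\right)} = \frac{1}{\left(9 - \sqrt{328985}\right) - \frac{1458}{59}} = \frac{1}{- \frac{927}{59} - \sqrt{328985}}$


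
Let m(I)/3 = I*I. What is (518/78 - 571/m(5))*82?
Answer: -25912/325 ≈ -79.729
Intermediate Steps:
m(I) = 3*I² (m(I) = 3*(I*I) = 3*I²)
(518/78 - 571/m(5))*82 = (518/78 - 571/(3*5²))*82 = (518*(1/78) - 571/(3*25))*82 = (259/39 - 571/75)*82 = -316/325*82 = -25912/325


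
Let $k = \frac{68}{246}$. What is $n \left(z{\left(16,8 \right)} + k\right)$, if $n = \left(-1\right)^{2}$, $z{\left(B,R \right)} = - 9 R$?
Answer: $- \frac{8822}{123} \approx -71.724$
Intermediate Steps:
$k = \frac{34}{123}$ ($k = 68 \cdot \frac{1}{246} = \frac{34}{123} \approx 0.27642$)
$n = 1$
$n \left(z{\left(16,8 \right)} + k\right) = 1 \left(\left(-9\right) 8 + \frac{34}{123}\right) = 1 \left(-72 + \frac{34}{123}\right) = 1 \left(- \frac{8822}{123}\right) = - \frac{8822}{123}$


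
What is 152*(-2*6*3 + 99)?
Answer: 9576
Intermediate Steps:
152*(-2*6*3 + 99) = 152*(-12*3 + 99) = 152*(-36 + 99) = 152*63 = 9576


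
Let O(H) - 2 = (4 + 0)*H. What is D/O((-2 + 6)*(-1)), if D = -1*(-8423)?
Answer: -8423/14 ≈ -601.64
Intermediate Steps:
D = 8423
O(H) = 2 + 4*H (O(H) = 2 + (4 + 0)*H = 2 + 4*H)
D/O((-2 + 6)*(-1)) = 8423/(2 + 4*((-2 + 6)*(-1))) = 8423/(2 + 4*(4*(-1))) = 8423/(2 + 4*(-4)) = 8423/(2 - 16) = 8423/(-14) = 8423*(-1/14) = -8423/14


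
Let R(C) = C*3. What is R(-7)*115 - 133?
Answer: -2548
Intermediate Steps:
R(C) = 3*C
R(-7)*115 - 133 = (3*(-7))*115 - 133 = -21*115 - 133 = -2415 - 133 = -2548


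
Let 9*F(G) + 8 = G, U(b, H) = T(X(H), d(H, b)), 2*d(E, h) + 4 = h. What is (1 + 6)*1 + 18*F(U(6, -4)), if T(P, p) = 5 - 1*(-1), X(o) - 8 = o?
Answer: 3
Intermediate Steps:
d(E, h) = -2 + h/2
X(o) = 8 + o
T(P, p) = 6 (T(P, p) = 5 + 1 = 6)
U(b, H) = 6
F(G) = -8/9 + G/9
(1 + 6)*1 + 18*F(U(6, -4)) = (1 + 6)*1 + 18*(-8/9 + (⅑)*6) = 7*1 + 18*(-8/9 + ⅔) = 7 + 18*(-2/9) = 7 - 4 = 3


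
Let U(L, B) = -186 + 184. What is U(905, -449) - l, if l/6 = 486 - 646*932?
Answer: 3609514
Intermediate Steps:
U(L, B) = -2
l = -3609516 (l = 6*(486 - 646*932) = 6*(486 - 602072) = 6*(-601586) = -3609516)
U(905, -449) - l = -2 - 1*(-3609516) = -2 + 3609516 = 3609514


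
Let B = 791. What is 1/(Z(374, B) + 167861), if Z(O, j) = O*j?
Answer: 1/463695 ≈ 2.1566e-6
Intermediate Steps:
1/(Z(374, B) + 167861) = 1/(374*791 + 167861) = 1/(295834 + 167861) = 1/463695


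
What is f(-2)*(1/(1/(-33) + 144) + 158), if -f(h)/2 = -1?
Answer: 1501382/4751 ≈ 316.01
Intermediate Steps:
f(h) = 2 (f(h) = -2*(-1) = 2)
f(-2)*(1/(1/(-33) + 144) + 158) = 2*(1/(1/(-33) + 144) + 158) = 2*(1/(-1/33 + 144) + 158) = 2*(1/(4751/33) + 158) = 2*(33/4751 + 158) = 2*(750691/4751) = 1501382/4751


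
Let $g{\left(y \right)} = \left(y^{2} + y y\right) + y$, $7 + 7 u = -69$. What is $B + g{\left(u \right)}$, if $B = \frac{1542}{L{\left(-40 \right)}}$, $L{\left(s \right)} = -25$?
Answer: $\frac{199942}{1225} \approx 163.22$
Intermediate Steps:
$u = - \frac{76}{7}$ ($u = -1 + \frac{1}{7} \left(-69\right) = -1 - \frac{69}{7} = - \frac{76}{7} \approx -10.857$)
$B = - \frac{1542}{25}$ ($B = \frac{1542}{-25} = 1542 \left(- \frac{1}{25}\right) = - \frac{1542}{25} \approx -61.68$)
$g{\left(y \right)} = y + 2 y^{2}$ ($g{\left(y \right)} = \left(y^{2} + y^{2}\right) + y = 2 y^{2} + y = y + 2 y^{2}$)
$B + g{\left(u \right)} = - \frac{1542}{25} - \frac{76 \left(1 + 2 \left(- \frac{76}{7}\right)\right)}{7} = - \frac{1542}{25} - \frac{76 \left(1 - \frac{152}{7}\right)}{7} = - \frac{1542}{25} - - \frac{11020}{49} = - \frac{1542}{25} + \frac{11020}{49} = \frac{199942}{1225}$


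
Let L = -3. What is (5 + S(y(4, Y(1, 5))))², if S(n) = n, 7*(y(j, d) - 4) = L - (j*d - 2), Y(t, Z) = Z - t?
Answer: 2116/49 ≈ 43.184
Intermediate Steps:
y(j, d) = 27/7 - d*j/7 (y(j, d) = 4 + (-3 - (j*d - 2))/7 = 4 + (-3 - (d*j - 2))/7 = 4 + (-3 - (-2 + d*j))/7 = 4 + (-3 + (2 - d*j))/7 = 4 + (-1 - d*j)/7 = 4 + (-⅐ - d*j/7) = 27/7 - d*j/7)
(5 + S(y(4, Y(1, 5))))² = (5 + (27/7 - ⅐*(5 - 1*1)*4))² = (5 + (27/7 - ⅐*(5 - 1)*4))² = (5 + (27/7 - ⅐*4*4))² = (5 + (27/7 - 16/7))² = (5 + 11/7)² = (46/7)² = 2116/49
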